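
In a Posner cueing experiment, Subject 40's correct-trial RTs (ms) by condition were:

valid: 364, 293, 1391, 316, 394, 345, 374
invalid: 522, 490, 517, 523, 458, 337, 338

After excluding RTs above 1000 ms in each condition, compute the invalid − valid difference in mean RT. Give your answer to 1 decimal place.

valid: exclude 1391
M(valid) = 2086/6 = 347.667
M(invalid) = 3185/7 = 455.000
Difference = 455.000 − 347.667 = 107.333 ms

107.3 ms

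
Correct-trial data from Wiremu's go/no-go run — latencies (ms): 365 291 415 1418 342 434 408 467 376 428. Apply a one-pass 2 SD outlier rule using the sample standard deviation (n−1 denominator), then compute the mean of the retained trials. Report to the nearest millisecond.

392 ms

n = 10, ΣRT = 4944, M = 494.400
Σ(x−M)² = 970974.40; s = √(970974.40/9) = 328.460
Cutoffs: 494.400 ± 2·328.460 → [-162.5, 1151.3]
Outside: 1418 → excluded.
Retained (n=9): Σ = 3526, mean = 3526/9 = 391.778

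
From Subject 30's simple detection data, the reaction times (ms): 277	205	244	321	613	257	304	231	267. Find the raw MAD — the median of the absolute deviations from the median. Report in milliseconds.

Sorted: 205, 231, 244, 257, 267, 277, 304, 321, 613 → median = 267
|x − 267|: 10, 62, 23, 54, 346, 10, 37, 36, 0
Sorted deviations: 0, 10, 10, 23, 36, 37, 54, 62, 346 → MAD = 36

36 ms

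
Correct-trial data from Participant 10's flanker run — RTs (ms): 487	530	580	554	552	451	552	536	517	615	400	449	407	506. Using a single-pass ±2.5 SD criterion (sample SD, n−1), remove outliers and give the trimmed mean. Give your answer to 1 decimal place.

509.7 ms

n = 14, ΣRT = 7136, M = 509.714
Σ(x−M)² = 52968.86; s = √(52968.86/13) = 63.832
Cutoffs: 509.714 ± 2.5·63.832 → [350.1, 669.3]
No RTs fall outside the cutoffs; all 14 retained. Mean = 7136/14 = 509.714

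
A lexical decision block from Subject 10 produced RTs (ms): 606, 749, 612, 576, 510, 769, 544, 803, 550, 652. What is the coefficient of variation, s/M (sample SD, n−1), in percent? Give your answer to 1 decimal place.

n = 10, Σ = 6371, M = 637.1000
Σ(x−M)² = 95402.900; s = √(95402.900/9) = 102.9579
CV = 102.9579 / 637.1000 = 0.16160 = 16.160%

16.2%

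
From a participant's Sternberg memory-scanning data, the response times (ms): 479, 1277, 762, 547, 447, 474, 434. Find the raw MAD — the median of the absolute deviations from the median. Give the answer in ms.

Sorted: 434, 447, 474, 479, 547, 762, 1277 → median = 479
|x − 479|: 0, 798, 283, 68, 32, 5, 45
Sorted deviations: 0, 5, 32, 45, 68, 283, 798 → MAD = 45

45 ms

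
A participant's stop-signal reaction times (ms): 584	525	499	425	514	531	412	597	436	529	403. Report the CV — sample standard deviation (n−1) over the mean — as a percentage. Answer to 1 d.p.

13.6%

n = 11, Σ = 5455, M = 495.9091
Σ(x−M)² = 45778.909; s = √(45778.909/10) = 67.6601
CV = 67.6601 / 495.9091 = 0.13644 = 13.644%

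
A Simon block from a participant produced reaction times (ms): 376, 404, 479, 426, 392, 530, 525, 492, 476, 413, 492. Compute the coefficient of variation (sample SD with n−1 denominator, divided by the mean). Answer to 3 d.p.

0.120

n = 11, Σ = 5005, M = 455.0000
Σ(x−M)² = 29696.000; s = √(29696.000/10) = 54.4940
CV = 54.4940 / 455.0000 = 0.11977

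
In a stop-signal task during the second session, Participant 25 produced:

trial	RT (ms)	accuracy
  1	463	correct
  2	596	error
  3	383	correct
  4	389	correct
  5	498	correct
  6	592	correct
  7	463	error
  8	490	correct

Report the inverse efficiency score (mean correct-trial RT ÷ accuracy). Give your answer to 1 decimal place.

625.6 ms

Correct trials (n=6): 463, 383, 389, 498, 592, 490
Mean correct RT = 2815/6 = 469.1667 ms
Proportion correct = 6/8
IES = 469.1667 / (6/8) = 625.556 ms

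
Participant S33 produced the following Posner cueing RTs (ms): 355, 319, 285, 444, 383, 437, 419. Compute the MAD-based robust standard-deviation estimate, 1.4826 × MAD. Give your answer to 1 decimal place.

80.1 ms

Sorted: 285, 319, 355, 383, 419, 437, 444 → median = 383
|x − 383| sorted: 0, 28, 36, 54, 61, 64, 98 → MAD = 54
Robust SD ≈ 1.4826 × 54 = 80.060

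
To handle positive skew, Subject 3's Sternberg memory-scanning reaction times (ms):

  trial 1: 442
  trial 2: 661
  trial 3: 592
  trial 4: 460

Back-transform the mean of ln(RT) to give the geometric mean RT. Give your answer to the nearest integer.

531 ms

ln(RT): 6.0913, 6.4938, 6.3835, 6.1312
Mean ln(RT) = 25.0998/4 = 6.27495
Geometric mean = exp(6.27495) = 531.10 ms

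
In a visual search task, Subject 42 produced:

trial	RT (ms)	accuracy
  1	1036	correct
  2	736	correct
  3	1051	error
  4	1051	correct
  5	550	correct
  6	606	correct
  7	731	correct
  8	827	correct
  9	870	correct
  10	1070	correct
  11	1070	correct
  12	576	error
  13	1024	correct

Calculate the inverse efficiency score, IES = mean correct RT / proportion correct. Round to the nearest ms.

1028 ms

Correct trials (n=11): 1036, 736, 1051, 550, 606, 731, 827, 870, 1070, 1070, 1024
Mean correct RT = 9571/11 = 870.0909 ms
Proportion correct = 11/13
IES = 870.0909 / (11/13) = 1028.289 ms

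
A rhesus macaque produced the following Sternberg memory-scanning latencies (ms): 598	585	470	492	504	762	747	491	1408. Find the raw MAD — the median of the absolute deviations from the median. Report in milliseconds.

94 ms

Sorted: 470, 491, 492, 504, 585, 598, 747, 762, 1408 → median = 585
|x − 585|: 13, 0, 115, 93, 81, 177, 162, 94, 823
Sorted deviations: 0, 13, 81, 93, 94, 115, 162, 177, 823 → MAD = 94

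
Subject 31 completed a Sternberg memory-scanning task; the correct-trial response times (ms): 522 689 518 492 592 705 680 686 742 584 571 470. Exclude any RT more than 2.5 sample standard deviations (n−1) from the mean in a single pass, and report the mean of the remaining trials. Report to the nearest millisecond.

604 ms

n = 12, ΣRT = 7251, M = 604.250
Σ(x−M)² = 95222.25; s = √(95222.25/11) = 93.041
Cutoffs: 604.250 ± 2.5·93.041 → [371.6, 836.9]
No RTs fall outside the cutoffs; all 12 retained. Mean = 7251/12 = 604.250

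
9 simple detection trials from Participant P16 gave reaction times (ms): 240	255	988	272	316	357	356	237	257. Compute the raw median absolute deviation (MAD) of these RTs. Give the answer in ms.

35 ms

Sorted: 237, 240, 255, 257, 272, 316, 356, 357, 988 → median = 272
|x − 272|: 32, 17, 716, 0, 44, 85, 84, 35, 15
Sorted deviations: 0, 15, 17, 32, 35, 44, 84, 85, 716 → MAD = 35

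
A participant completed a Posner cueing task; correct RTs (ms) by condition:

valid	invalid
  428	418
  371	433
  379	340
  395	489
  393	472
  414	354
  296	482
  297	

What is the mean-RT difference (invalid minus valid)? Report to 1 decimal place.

55.2 ms

M(valid) = 2973/8 = 371.625
M(invalid) = 2988/7 = 426.857
Difference = 426.857 − 371.625 = 55.232 ms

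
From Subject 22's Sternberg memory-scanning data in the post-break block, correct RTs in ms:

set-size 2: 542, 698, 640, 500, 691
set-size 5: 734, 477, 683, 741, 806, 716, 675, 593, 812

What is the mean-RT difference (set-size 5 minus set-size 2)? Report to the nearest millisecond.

M(set-size 2) = 3071/5 = 614.200
M(set-size 5) = 6237/9 = 693.000
Difference = 693.000 − 614.200 = 78.800 ms

79 ms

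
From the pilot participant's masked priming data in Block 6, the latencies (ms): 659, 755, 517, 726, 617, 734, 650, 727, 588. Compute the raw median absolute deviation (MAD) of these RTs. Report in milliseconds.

Sorted: 517, 588, 617, 650, 659, 726, 727, 734, 755 → median = 659
|x − 659|: 0, 96, 142, 67, 42, 75, 9, 68, 71
Sorted deviations: 0, 9, 42, 67, 68, 71, 75, 96, 142 → MAD = 68

68 ms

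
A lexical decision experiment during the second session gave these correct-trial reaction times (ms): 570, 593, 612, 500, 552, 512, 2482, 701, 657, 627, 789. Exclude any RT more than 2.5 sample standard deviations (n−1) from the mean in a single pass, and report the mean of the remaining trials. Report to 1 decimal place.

611.3 ms

n = 11, ΣRT = 8595, M = 781.364
Σ(x−M)² = 3251144.55; s = √(3251144.55/10) = 570.188
Cutoffs: 781.364 ± 2.5·570.188 → [-644.1, 2206.8]
Outside: 2482 → excluded.
Retained (n=10): Σ = 6113, mean = 6113/10 = 611.300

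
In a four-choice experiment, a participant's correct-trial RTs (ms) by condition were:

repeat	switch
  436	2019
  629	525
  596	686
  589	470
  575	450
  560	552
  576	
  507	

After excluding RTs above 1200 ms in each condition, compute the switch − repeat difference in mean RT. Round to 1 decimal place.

switch: exclude 2019
M(repeat) = 4468/8 = 558.500
M(switch) = 2683/5 = 536.600
Difference = 536.600 − 558.500 = -21.900 ms

-21.9 ms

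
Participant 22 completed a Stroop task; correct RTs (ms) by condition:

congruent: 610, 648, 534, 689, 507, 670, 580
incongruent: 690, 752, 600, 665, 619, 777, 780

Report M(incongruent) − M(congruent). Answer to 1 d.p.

M(congruent) = 4238/7 = 605.429
M(incongruent) = 4883/7 = 697.571
Difference = 697.571 − 605.429 = 92.143 ms

92.1 ms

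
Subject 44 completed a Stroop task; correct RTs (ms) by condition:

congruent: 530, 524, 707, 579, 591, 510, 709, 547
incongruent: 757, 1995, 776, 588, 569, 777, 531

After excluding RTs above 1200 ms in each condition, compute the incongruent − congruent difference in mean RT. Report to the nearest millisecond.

79 ms

incongruent: exclude 1995
M(congruent) = 4697/8 = 587.125
M(incongruent) = 3998/6 = 666.333
Difference = 666.333 − 587.125 = 79.208 ms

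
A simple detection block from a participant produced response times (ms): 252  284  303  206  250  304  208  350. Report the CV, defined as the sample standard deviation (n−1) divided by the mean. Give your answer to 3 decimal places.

0.185

n = 8, Σ = 2157, M = 269.6250
Σ(x−M)² = 17503.875; s = √(17503.875/7) = 50.0055
CV = 50.0055 / 269.6250 = 0.18546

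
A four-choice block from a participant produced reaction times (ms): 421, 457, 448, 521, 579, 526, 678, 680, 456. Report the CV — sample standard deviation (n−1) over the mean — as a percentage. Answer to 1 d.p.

n = 9, Σ = 4766, M = 529.5556
Σ(x−M)² = 76310.222; s = √(76310.222/8) = 97.6667
CV = 97.6667 / 529.5556 = 0.18443 = 18.443%

18.4%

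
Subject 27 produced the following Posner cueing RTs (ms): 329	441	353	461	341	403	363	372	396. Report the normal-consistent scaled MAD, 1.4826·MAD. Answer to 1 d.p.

Sorted: 329, 341, 353, 363, 372, 396, 403, 441, 461 → median = 372
|x − 372| sorted: 0, 9, 19, 24, 31, 31, 43, 69, 89 → MAD = 31
Robust SD ≈ 1.4826 × 31 = 45.961

46.0 ms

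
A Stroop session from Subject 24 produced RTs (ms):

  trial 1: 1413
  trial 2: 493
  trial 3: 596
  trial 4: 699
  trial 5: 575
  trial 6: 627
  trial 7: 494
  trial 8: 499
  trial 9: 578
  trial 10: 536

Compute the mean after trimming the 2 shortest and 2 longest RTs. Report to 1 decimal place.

568.5 ms

Sorted: 493, 494, 499, 536, 575, 578, 596, 627, 699, 1413
Drop lowest 2 (493, 494) and highest 2 (699, 1413)
Remaining (n=6): Σ = 3411, mean = 3411/6 = 568.500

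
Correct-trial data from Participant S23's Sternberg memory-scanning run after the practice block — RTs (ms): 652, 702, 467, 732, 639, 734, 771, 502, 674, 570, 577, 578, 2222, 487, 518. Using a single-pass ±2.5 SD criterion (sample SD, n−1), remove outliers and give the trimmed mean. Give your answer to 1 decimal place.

n = 15, ΣRT = 10825, M = 721.667
Σ(x−M)² = 2542267.33; s = √(2542267.33/14) = 426.134
Cutoffs: 721.667 ± 2.5·426.134 → [-343.7, 1787.0]
Outside: 2222 → excluded.
Retained (n=14): Σ = 8603, mean = 8603/14 = 614.500

614.5 ms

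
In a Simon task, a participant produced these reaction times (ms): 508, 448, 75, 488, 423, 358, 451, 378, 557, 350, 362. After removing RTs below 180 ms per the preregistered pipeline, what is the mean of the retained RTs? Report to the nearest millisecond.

Excluded: 75
Retained (n=10): Σ = 4323
Mean = 4323/10 = 432.3000

432 ms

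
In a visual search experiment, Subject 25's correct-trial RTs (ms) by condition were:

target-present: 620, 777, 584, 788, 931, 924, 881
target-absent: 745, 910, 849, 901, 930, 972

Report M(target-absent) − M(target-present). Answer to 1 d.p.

98.1 ms

M(target-present) = 5505/7 = 786.429
M(target-absent) = 5307/6 = 884.500
Difference = 884.500 − 786.429 = 98.071 ms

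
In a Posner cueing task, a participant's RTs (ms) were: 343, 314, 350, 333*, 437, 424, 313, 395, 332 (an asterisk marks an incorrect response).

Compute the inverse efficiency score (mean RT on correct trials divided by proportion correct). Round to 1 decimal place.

Correct trials (n=8): 343, 314, 350, 437, 424, 313, 395, 332
Mean correct RT = 2908/8 = 363.5000 ms
Proportion correct = 8/9
IES = 363.5000 / (8/9) = 408.938 ms

408.9 ms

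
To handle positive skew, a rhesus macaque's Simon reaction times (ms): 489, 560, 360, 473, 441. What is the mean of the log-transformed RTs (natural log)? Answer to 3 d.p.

ln(RT): 6.1924, 6.3279, 5.8861, 6.1591, 6.0890
Σ ln(RT) = 30.6545
Mean = 30.6545/5 = 6.13091

6.131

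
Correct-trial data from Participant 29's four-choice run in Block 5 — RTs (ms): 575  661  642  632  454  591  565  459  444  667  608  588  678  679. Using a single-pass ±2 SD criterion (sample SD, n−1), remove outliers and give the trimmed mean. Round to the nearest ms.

n = 14, ΣRT = 8243, M = 588.786
Σ(x−M)² = 89234.36; s = √(89234.36/13) = 82.850
Cutoffs: 588.786 ± 2·82.850 → [423.1, 754.5]
No RTs fall outside the cutoffs; all 14 retained. Mean = 8243/14 = 588.786

589 ms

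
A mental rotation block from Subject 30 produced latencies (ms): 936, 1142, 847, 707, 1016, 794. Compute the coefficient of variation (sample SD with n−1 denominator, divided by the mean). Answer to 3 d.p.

n = 6, Σ = 5442, M = 907.0000
Σ(x−M)² = 124316.000; s = √(124316.000/5) = 157.6807
CV = 157.6807 / 907.0000 = 0.17385

0.174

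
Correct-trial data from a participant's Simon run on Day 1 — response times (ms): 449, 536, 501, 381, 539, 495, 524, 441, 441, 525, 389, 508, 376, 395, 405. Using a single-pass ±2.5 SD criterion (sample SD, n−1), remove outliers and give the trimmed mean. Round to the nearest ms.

n = 15, ΣRT = 6905, M = 460.333
Σ(x−M)² = 51977.33; s = √(51977.33/14) = 60.932
Cutoffs: 460.333 ± 2.5·60.932 → [308.0, 612.7]
No RTs fall outside the cutoffs; all 15 retained. Mean = 6905/15 = 460.333

460 ms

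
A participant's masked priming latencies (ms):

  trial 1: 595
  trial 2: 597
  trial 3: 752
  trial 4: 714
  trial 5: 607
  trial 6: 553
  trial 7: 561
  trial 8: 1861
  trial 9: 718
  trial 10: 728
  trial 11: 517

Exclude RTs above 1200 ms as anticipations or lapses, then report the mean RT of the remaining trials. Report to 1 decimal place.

634.2 ms

Excluded: 1861
Retained (n=10): Σ = 6342
Mean = 6342/10 = 634.2000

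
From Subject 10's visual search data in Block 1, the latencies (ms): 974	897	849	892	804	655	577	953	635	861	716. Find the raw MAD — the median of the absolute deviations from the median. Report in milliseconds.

104 ms

Sorted: 577, 635, 655, 716, 804, 849, 861, 892, 897, 953, 974 → median = 849
|x − 849|: 125, 48, 0, 43, 45, 194, 272, 104, 214, 12, 133
Sorted deviations: 0, 12, 43, 45, 48, 104, 125, 133, 194, 214, 272 → MAD = 104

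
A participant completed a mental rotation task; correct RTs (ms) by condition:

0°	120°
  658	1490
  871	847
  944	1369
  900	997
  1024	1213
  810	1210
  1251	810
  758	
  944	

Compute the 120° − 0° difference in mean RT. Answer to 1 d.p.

227.0 ms

M(0°) = 8160/9 = 906.667
M(120°) = 7936/7 = 1133.714
Difference = 1133.714 − 906.667 = 227.048 ms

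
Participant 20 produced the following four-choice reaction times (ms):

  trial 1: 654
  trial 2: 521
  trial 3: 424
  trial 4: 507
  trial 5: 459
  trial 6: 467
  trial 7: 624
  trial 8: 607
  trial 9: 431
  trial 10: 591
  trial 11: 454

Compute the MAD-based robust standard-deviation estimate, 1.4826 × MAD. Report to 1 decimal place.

Sorted: 424, 431, 454, 459, 467, 507, 521, 591, 607, 624, 654 → median = 507
|x − 507| sorted: 0, 14, 40, 48, 53, 76, 83, 84, 100, 117, 147 → MAD = 76
Robust SD ≈ 1.4826 × 76 = 112.678

112.7 ms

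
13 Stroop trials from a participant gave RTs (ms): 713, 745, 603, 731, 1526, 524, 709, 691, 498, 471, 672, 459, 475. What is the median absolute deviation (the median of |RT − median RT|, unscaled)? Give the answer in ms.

73 ms

Sorted: 459, 471, 475, 498, 524, 603, 672, 691, 709, 713, 731, 745, 1526 → median = 672
|x − 672|: 41, 73, 69, 59, 854, 148, 37, 19, 174, 201, 0, 213, 197
Sorted deviations: 0, 19, 37, 41, 59, 69, 73, 148, 174, 197, 201, 213, 854 → MAD = 73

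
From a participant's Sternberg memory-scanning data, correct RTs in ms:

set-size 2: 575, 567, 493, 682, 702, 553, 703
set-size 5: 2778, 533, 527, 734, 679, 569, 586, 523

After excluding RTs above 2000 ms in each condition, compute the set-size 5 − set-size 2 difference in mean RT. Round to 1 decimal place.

set-size 5: exclude 2778
M(set-size 2) = 4275/7 = 610.714
M(set-size 5) = 4151/7 = 593.000
Difference = 593.000 − 610.714 = -17.714 ms

-17.7 ms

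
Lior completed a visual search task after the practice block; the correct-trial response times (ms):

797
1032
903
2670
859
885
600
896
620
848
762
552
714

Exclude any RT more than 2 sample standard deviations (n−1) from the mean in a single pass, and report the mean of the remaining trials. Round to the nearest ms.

n = 13, ΣRT = 12138, M = 933.692
Σ(x−M)² = 3493954.77; s = √(3493954.77/12) = 539.595
Cutoffs: 933.692 ± 2·539.595 → [-145.5, 2012.9]
Outside: 2670 → excluded.
Retained (n=12): Σ = 9468, mean = 9468/12 = 789.000

789 ms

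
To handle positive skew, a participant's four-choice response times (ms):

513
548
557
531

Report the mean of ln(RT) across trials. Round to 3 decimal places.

ln(RT): 6.2403, 6.3063, 6.3226, 6.2748
Σ ln(RT) = 25.1439
Mean = 25.1439/4 = 6.28597

6.286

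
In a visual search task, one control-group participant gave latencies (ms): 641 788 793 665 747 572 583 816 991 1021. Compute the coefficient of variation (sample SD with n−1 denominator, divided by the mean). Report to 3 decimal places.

n = 10, Σ = 7617, M = 761.7000
Σ(x−M)² = 216490.100; s = √(216490.100/9) = 155.0950
CV = 155.0950 / 761.7000 = 0.20362

0.204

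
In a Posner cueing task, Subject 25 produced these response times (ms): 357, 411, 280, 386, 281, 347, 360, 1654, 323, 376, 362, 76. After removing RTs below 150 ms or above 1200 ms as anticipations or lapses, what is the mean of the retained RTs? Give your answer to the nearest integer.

Excluded: 76, 1654
Retained (n=10): Σ = 3483
Mean = 3483/10 = 348.3000

348 ms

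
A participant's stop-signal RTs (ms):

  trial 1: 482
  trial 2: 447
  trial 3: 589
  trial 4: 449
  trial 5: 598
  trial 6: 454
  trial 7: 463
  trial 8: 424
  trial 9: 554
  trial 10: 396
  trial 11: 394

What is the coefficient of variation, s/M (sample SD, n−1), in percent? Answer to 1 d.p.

n = 11, Σ = 5250, M = 477.2727
Σ(x−M)² = 51806.182; s = √(51806.182/10) = 71.9765
CV = 71.9765 / 477.2727 = 0.15081 = 15.081%

15.1%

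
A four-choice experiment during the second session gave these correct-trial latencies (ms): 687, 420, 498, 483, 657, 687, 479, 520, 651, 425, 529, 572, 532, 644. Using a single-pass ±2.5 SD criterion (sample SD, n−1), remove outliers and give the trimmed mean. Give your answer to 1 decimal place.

n = 14, ΣRT = 7784, M = 556.000
Σ(x−M)² = 114428.00; s = √(114428.00/13) = 93.820
Cutoffs: 556.000 ± 2.5·93.820 → [321.5, 790.5]
No RTs fall outside the cutoffs; all 14 retained. Mean = 7784/14 = 556.000

556.0 ms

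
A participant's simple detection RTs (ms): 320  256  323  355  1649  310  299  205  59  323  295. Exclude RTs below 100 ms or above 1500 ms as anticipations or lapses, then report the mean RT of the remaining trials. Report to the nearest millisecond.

298 ms

Excluded: 59, 1649
Retained (n=9): Σ = 2686
Mean = 2686/9 = 298.4444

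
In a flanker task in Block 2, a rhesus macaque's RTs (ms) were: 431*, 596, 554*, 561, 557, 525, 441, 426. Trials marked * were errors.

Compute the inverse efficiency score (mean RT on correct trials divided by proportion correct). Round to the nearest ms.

Correct trials (n=6): 596, 561, 557, 525, 441, 426
Mean correct RT = 3106/6 = 517.6667 ms
Proportion correct = 6/8
IES = 517.6667 / (6/8) = 690.222 ms

690 ms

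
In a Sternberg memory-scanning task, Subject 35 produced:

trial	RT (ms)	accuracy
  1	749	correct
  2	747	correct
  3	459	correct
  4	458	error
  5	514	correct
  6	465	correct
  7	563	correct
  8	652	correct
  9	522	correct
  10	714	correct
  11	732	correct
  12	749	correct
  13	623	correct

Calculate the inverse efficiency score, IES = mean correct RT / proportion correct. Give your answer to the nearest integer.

Correct trials (n=12): 749, 747, 459, 514, 465, 563, 652, 522, 714, 732, 749, 623
Mean correct RT = 7489/12 = 624.0833 ms
Proportion correct = 12/13
IES = 624.0833 / (12/13) = 676.090 ms

676 ms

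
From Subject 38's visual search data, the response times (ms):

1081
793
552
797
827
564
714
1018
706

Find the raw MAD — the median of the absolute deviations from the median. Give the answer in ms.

87 ms

Sorted: 552, 564, 706, 714, 793, 797, 827, 1018, 1081 → median = 793
|x − 793|: 288, 0, 241, 4, 34, 229, 79, 225, 87
Sorted deviations: 0, 4, 34, 79, 87, 225, 229, 241, 288 → MAD = 87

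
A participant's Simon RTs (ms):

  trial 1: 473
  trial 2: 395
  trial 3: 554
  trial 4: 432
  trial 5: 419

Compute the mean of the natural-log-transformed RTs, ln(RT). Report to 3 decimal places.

ln(RT): 6.1591, 5.9789, 6.3172, 6.0684, 6.0379
Σ ln(RT) = 30.5614
Mean = 30.5614/5 = 6.11229

6.112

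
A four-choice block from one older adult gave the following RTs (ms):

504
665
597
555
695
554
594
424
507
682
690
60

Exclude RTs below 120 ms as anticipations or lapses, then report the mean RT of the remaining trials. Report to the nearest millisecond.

588 ms

Excluded: 60
Retained (n=11): Σ = 6467
Mean = 6467/11 = 587.9091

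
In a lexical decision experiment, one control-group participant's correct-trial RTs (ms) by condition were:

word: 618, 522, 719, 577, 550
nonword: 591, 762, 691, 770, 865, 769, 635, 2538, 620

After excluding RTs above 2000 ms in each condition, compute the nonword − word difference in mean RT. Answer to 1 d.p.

115.7 ms

nonword: exclude 2538
M(word) = 2986/5 = 597.200
M(nonword) = 5703/8 = 712.875
Difference = 712.875 − 597.200 = 115.675 ms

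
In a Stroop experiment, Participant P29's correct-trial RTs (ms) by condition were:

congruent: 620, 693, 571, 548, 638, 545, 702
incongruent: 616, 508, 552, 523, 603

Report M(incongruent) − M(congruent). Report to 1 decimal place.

-56.3 ms

M(congruent) = 4317/7 = 616.714
M(incongruent) = 2802/5 = 560.400
Difference = 560.400 − 616.714 = -56.314 ms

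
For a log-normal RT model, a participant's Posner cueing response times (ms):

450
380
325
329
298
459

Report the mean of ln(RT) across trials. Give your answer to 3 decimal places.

ln(RT): 6.1092, 5.9402, 5.7838, 5.7961, 5.6971, 6.1291
Σ ln(RT) = 35.4554
Mean = 35.4554/6 = 5.90924

5.909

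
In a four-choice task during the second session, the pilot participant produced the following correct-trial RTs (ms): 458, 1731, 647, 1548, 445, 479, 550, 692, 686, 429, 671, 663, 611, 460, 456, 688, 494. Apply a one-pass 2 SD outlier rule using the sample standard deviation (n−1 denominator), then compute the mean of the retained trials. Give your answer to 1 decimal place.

561.9 ms

n = 17, ΣRT = 11708, M = 688.706
Σ(x−M)² = 2221183.53; s = √(2221183.53/16) = 372.591
Cutoffs: 688.706 ± 2·372.591 → [-56.5, 1433.9]
Outside: 1548, 1731 → excluded.
Retained (n=15): Σ = 8429, mean = 8429/15 = 561.933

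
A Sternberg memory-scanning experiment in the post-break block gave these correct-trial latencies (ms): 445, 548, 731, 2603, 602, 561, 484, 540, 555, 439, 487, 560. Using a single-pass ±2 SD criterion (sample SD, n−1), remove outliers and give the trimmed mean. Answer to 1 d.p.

541.1 ms

n = 12, ΣRT = 8555, M = 712.917
Σ(x−M)² = 3963792.92; s = √(3963792.92/11) = 600.287
Cutoffs: 712.917 ± 2·600.287 → [-487.7, 1913.5]
Outside: 2603 → excluded.
Retained (n=11): Σ = 5952, mean = 5952/11 = 541.091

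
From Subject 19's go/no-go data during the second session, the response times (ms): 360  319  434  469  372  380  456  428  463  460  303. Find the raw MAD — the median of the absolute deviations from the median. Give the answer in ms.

41 ms

Sorted: 303, 319, 360, 372, 380, 428, 434, 456, 460, 463, 469 → median = 428
|x − 428|: 68, 109, 6, 41, 56, 48, 28, 0, 35, 32, 125
Sorted deviations: 0, 6, 28, 32, 35, 41, 48, 56, 68, 109, 125 → MAD = 41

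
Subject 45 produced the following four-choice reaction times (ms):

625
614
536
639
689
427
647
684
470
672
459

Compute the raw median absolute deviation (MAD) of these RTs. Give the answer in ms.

59 ms

Sorted: 427, 459, 470, 536, 614, 625, 639, 647, 672, 684, 689 → median = 625
|x − 625|: 0, 11, 89, 14, 64, 198, 22, 59, 155, 47, 166
Sorted deviations: 0, 11, 14, 22, 47, 59, 64, 89, 155, 166, 198 → MAD = 59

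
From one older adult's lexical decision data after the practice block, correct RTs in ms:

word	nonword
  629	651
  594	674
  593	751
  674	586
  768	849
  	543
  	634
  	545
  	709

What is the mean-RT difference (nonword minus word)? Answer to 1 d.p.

8.6 ms

M(word) = 3258/5 = 651.600
M(nonword) = 5942/9 = 660.222
Difference = 660.222 − 651.600 = 8.622 ms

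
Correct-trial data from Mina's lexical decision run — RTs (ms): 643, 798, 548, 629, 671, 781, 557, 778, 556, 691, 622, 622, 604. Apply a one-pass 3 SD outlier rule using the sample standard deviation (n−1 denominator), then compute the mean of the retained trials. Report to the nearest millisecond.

654 ms

n = 13, ΣRT = 8500, M = 653.846
Σ(x−M)² = 89441.69; s = √(89441.69/12) = 86.334
Cutoffs: 653.846 ± 3·86.334 → [394.8, 912.8]
No RTs fall outside the cutoffs; all 13 retained. Mean = 8500/13 = 653.846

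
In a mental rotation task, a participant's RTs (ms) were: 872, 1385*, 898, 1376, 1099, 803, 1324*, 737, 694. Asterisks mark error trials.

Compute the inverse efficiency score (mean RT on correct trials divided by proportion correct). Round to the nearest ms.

Correct trials (n=7): 872, 898, 1376, 1099, 803, 737, 694
Mean correct RT = 6479/7 = 925.5714 ms
Proportion correct = 7/9
IES = 925.5714 / (7/9) = 1190.020 ms

1190 ms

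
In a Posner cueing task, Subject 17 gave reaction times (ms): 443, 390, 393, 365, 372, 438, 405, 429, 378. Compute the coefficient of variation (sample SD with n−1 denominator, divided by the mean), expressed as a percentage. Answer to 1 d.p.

7.3%

n = 9, Σ = 3613, M = 401.4444
Σ(x−M)² = 6782.222; s = √(6782.222/8) = 29.1166
CV = 29.1166 / 401.4444 = 0.07253 = 7.253%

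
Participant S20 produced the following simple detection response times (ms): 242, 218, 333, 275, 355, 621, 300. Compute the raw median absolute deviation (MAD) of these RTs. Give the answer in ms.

55 ms

Sorted: 218, 242, 275, 300, 333, 355, 621 → median = 300
|x − 300|: 58, 82, 33, 25, 55, 321, 0
Sorted deviations: 0, 25, 33, 55, 58, 82, 321 → MAD = 55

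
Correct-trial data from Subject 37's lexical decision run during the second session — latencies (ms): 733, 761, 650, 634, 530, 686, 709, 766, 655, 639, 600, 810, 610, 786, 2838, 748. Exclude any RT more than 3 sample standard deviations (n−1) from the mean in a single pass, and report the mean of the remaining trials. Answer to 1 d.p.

687.8 ms

n = 16, ΣRT = 13155, M = 822.188
Σ(x−M)² = 4423012.44; s = √(4423012.44/15) = 543.017
Cutoffs: 822.188 ± 3·543.017 → [-806.9, 2451.2]
Outside: 2838 → excluded.
Retained (n=15): Σ = 10317, mean = 10317/15 = 687.800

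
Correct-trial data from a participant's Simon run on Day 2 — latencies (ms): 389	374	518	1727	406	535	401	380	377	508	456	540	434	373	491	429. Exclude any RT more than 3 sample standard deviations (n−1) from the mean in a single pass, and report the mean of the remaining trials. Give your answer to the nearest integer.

441 ms

n = 16, ΣRT = 8338, M = 521.125
Σ(x−M)² = 1605507.75; s = √(1605507.75/15) = 327.160
Cutoffs: 521.125 ± 3·327.160 → [-460.4, 1502.6]
Outside: 1727 → excluded.
Retained (n=15): Σ = 6611, mean = 6611/15 = 440.733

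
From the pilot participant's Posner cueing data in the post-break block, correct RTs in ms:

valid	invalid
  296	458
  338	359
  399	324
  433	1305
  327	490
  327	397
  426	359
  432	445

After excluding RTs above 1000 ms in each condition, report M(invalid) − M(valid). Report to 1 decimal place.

invalid: exclude 1305
M(valid) = 2978/8 = 372.250
M(invalid) = 2832/7 = 404.571
Difference = 404.571 − 372.250 = 32.321 ms

32.3 ms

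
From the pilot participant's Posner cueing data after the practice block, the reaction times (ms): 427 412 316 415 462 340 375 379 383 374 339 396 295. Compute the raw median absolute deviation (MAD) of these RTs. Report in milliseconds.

Sorted: 295, 316, 339, 340, 374, 375, 379, 383, 396, 412, 415, 427, 462 → median = 379
|x − 379|: 48, 33, 63, 36, 83, 39, 4, 0, 4, 5, 40, 17, 84
Sorted deviations: 0, 4, 4, 5, 17, 33, 36, 39, 40, 48, 63, 83, 84 → MAD = 36

36 ms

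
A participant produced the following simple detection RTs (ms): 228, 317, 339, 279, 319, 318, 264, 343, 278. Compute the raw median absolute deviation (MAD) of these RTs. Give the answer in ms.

Sorted: 228, 264, 278, 279, 317, 318, 319, 339, 343 → median = 317
|x − 317|: 89, 0, 22, 38, 2, 1, 53, 26, 39
Sorted deviations: 0, 1, 2, 22, 26, 38, 39, 53, 89 → MAD = 26

26 ms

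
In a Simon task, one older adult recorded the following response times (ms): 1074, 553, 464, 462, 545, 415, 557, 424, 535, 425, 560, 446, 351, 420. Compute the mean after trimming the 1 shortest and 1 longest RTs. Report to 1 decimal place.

Sorted: 351, 415, 420, 424, 425, 446, 462, 464, 535, 545, 553, 557, 560, 1074
Drop lowest 1 (351) and highest 1 (1074)
Remaining (n=12): Σ = 5806, mean = 5806/12 = 483.833

483.8 ms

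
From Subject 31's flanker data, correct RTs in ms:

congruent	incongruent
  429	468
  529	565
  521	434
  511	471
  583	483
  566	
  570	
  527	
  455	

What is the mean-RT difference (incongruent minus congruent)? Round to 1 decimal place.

-37.0 ms

M(congruent) = 4691/9 = 521.222
M(incongruent) = 2421/5 = 484.200
Difference = 484.200 − 521.222 = -37.022 ms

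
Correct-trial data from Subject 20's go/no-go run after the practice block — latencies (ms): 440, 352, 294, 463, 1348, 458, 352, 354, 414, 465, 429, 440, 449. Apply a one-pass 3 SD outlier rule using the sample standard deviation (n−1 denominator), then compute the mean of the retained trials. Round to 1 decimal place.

n = 13, ΣRT = 6258, M = 481.385
Σ(x−M)² = 848755.08; s = √(848755.08/12) = 265.950
Cutoffs: 481.385 ± 3·265.950 → [-316.5, 1279.2]
Outside: 1348 → excluded.
Retained (n=12): Σ = 4910, mean = 4910/12 = 409.167

409.2 ms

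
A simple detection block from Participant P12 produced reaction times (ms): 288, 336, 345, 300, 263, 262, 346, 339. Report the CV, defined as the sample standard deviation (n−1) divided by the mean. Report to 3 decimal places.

0.117

n = 8, Σ = 2479, M = 309.8750
Σ(x−M)² = 9134.875; s = √(9134.875/7) = 36.1245
CV = 36.1245 / 309.8750 = 0.11658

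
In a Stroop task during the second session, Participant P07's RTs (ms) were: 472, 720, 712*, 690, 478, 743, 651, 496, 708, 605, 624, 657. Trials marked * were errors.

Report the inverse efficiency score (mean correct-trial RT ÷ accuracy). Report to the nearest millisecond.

Correct trials (n=11): 472, 720, 690, 478, 743, 651, 496, 708, 605, 624, 657
Mean correct RT = 6844/11 = 622.1818 ms
Proportion correct = 11/12
IES = 622.1818 / (11/12) = 678.744 ms

679 ms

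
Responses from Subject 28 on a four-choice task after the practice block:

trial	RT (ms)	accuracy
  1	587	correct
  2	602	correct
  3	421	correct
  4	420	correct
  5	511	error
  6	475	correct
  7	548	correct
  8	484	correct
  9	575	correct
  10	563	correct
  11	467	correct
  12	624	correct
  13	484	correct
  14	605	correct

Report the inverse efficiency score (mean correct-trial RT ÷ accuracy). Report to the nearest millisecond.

568 ms

Correct trials (n=13): 587, 602, 421, 420, 475, 548, 484, 575, 563, 467, 624, 484, 605
Mean correct RT = 6855/13 = 527.3077 ms
Proportion correct = 13/14
IES = 527.3077 / (13/14) = 567.870 ms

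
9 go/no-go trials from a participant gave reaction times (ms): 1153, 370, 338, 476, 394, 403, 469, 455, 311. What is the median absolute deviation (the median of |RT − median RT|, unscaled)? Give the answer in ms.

65 ms

Sorted: 311, 338, 370, 394, 403, 455, 469, 476, 1153 → median = 403
|x − 403|: 750, 33, 65, 73, 9, 0, 66, 52, 92
Sorted deviations: 0, 9, 33, 52, 65, 66, 73, 92, 750 → MAD = 65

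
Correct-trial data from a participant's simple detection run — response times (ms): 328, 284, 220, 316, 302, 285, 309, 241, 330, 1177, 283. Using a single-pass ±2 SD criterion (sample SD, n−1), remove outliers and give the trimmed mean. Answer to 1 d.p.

n = 11, ΣRT = 4075, M = 370.455
Σ(x−M)² = 727202.73; s = √(727202.73/10) = 269.667
Cutoffs: 370.455 ± 2·269.667 → [-168.9, 909.8]
Outside: 1177 → excluded.
Retained (n=10): Σ = 2898, mean = 2898/10 = 289.800

289.8 ms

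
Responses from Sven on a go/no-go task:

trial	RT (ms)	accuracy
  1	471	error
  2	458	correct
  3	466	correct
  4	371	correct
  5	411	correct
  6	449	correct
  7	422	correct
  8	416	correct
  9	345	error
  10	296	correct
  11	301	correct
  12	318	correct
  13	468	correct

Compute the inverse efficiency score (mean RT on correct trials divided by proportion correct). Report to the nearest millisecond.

Correct trials (n=11): 458, 466, 371, 411, 449, 422, 416, 296, 301, 318, 468
Mean correct RT = 4376/11 = 397.8182 ms
Proportion correct = 11/13
IES = 397.8182 / (11/13) = 470.149 ms

470 ms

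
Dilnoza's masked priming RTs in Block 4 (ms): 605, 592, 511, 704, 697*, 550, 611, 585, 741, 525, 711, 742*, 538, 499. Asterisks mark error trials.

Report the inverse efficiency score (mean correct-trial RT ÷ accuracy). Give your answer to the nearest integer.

Correct trials (n=12): 605, 592, 511, 704, 550, 611, 585, 741, 525, 711, 538, 499
Mean correct RT = 7172/12 = 597.6667 ms
Proportion correct = 12/14
IES = 597.6667 / (12/14) = 697.278 ms

697 ms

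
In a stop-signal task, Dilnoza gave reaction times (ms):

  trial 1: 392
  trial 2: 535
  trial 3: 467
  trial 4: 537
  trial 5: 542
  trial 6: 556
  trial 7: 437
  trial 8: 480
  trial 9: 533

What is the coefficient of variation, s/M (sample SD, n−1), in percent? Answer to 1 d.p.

11.4%

n = 9, Σ = 4479, M = 497.6667
Σ(x−M)² = 25656.000; s = √(25656.000/8) = 56.6304
CV = 56.6304 / 497.6667 = 0.11379 = 11.379%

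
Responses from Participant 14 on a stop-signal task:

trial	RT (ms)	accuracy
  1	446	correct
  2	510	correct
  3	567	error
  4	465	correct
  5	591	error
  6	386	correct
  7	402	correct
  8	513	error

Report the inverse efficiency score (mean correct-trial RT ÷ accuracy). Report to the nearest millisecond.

707 ms

Correct trials (n=5): 446, 510, 465, 386, 402
Mean correct RT = 2209/5 = 441.8000 ms
Proportion correct = 5/8
IES = 441.8000 / (5/8) = 706.880 ms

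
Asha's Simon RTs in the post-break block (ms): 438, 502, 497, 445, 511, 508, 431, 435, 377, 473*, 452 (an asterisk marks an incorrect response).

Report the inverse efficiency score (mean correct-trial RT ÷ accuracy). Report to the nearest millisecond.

Correct trials (n=10): 438, 502, 497, 445, 511, 508, 431, 435, 377, 452
Mean correct RT = 4596/10 = 459.6000 ms
Proportion correct = 10/11
IES = 459.6000 / (10/11) = 505.560 ms

506 ms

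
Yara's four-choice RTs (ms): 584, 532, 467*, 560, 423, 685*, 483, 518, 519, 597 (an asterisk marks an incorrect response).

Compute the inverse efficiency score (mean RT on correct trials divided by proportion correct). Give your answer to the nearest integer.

Correct trials (n=8): 584, 532, 560, 423, 483, 518, 519, 597
Mean correct RT = 4216/8 = 527.0000 ms
Proportion correct = 8/10
IES = 527.0000 / (8/10) = 658.750 ms

659 ms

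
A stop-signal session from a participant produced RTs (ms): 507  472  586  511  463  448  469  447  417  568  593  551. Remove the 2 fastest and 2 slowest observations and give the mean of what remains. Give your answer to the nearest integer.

499 ms

Sorted: 417, 447, 448, 463, 469, 472, 507, 511, 551, 568, 586, 593
Drop lowest 2 (417, 447) and highest 2 (586, 593)
Remaining (n=8): Σ = 3989, mean = 3989/8 = 498.625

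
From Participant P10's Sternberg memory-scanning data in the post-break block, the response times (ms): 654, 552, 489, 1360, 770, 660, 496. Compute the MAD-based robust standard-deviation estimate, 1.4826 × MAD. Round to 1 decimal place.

172.0 ms

Sorted: 489, 496, 552, 654, 660, 770, 1360 → median = 654
|x − 654| sorted: 0, 6, 102, 116, 158, 165, 706 → MAD = 116
Robust SD ≈ 1.4826 × 116 = 171.982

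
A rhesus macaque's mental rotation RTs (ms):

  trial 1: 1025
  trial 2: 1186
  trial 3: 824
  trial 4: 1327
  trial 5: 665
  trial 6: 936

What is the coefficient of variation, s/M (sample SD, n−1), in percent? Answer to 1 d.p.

24.2%

n = 6, Σ = 5963, M = 993.8333
Σ(x−M)² = 289218.833; s = √(289218.833/5) = 240.5073
CV = 240.5073 / 993.8333 = 0.24200 = 24.200%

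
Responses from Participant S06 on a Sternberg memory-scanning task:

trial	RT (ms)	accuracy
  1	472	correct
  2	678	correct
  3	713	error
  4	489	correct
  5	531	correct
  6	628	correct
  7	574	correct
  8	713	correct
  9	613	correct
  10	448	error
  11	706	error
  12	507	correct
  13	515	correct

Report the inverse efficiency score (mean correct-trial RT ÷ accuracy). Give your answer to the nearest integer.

Correct trials (n=10): 472, 678, 489, 531, 628, 574, 713, 613, 507, 515
Mean correct RT = 5720/10 = 572.0000 ms
Proportion correct = 10/13
IES = 572.0000 / (10/13) = 743.600 ms

744 ms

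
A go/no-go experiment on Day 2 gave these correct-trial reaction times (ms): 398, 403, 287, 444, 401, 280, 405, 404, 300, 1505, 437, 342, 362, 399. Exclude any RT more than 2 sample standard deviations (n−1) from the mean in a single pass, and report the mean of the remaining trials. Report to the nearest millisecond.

n = 14, ΣRT = 6367, M = 454.786
Σ(x−M)² = 1224342.36; s = √(1224342.36/13) = 306.888
Cutoffs: 454.786 ± 2·306.888 → [-159.0, 1068.6]
Outside: 1505 → excluded.
Retained (n=13): Σ = 4862, mean = 4862/13 = 374.000

374 ms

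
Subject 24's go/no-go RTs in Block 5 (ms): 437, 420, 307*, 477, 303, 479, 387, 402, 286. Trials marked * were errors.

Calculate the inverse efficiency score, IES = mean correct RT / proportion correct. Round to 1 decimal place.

448.7 ms

Correct trials (n=8): 437, 420, 477, 303, 479, 387, 402, 286
Mean correct RT = 3191/8 = 398.8750 ms
Proportion correct = 8/9
IES = 398.8750 / (8/9) = 448.734 ms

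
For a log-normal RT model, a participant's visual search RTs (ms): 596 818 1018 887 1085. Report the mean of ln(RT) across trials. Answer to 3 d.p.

6.760

ln(RT): 6.3902, 6.7069, 6.9256, 6.7878, 6.9893
Σ ln(RT) = 33.7999
Mean = 33.7999/5 = 6.75998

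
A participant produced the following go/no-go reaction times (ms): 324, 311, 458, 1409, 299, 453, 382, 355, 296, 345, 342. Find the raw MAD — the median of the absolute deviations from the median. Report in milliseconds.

Sorted: 296, 299, 311, 324, 342, 345, 355, 382, 453, 458, 1409 → median = 345
|x − 345|: 21, 34, 113, 1064, 46, 108, 37, 10, 49, 0, 3
Sorted deviations: 0, 3, 10, 21, 34, 37, 46, 49, 108, 113, 1064 → MAD = 37

37 ms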